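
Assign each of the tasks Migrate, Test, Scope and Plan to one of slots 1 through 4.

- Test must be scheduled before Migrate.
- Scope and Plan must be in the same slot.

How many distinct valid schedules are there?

Splitting on Migrate: it can be 2 (4), 3 (8), 4 (12). Listing each branch's schedules as (Test, Scope, Plan):
Migrate=2: (1,1,1) (1,2,2) (1,3,3) (1,4,4) — 4.
Migrate=3: (1,1,1) (1,2,2) (1,3,3) (1,4,4) (2,1,1) (2,2,2) (2,3,3) (2,4,4) — 8.
Migrate=4: (1,1,1) (1,2,2) (1,3,3) (1,4,4) (2,1,1) (2,2,2) (2,3,3) (2,4,4) (3,1,1) (3,2,2) (3,3,3) (3,4,4) — 12.
Summing: 4 + 8 + 12 = 24.

24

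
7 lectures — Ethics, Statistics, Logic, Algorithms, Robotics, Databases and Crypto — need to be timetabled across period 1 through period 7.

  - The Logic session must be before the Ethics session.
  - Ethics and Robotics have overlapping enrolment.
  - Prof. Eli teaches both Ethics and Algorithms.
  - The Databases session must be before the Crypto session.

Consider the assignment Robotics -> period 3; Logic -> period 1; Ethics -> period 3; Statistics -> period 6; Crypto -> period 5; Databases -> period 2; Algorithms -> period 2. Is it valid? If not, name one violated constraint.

Prof. Eli teaches both Ethics and Algorithms — holds.
The Logic session must be before the Ethics session — holds.
The Databases session must be before the Crypto session — holds.
Ethics and Robotics have overlapping enrolment — violated.

Invalid. Ethics and Robotics have overlapping enrolment.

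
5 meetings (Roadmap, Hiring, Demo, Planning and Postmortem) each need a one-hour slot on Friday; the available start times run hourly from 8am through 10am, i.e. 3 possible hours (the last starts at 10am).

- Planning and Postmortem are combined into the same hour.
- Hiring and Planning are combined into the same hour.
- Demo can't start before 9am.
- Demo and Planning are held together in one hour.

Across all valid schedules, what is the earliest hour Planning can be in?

9am

Planning must be in the same hour as Demo, which can't be before 9am, so Planning is at least 9am.
Planning at 9am is achievable: Hiring in 9am, Roadmap in 8am, Demo in 9am, Postmortem in 9am, Planning in 9am.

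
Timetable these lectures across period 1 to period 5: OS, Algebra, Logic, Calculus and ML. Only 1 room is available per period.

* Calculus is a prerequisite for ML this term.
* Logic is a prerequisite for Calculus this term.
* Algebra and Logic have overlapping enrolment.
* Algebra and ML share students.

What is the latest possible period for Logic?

period 3

Downstream work caps Logic at period 3.
Logic at period 3 is achievable: Algebra=period 2; Calculus=period 4; ML=period 5; Logic=period 3; OS=period 1.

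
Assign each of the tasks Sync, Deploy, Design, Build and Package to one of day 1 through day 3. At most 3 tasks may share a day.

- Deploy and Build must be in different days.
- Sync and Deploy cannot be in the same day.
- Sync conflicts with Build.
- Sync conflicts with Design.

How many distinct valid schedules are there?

36

Splitting on Sync: it can be day 1 (12), day 2 (12), day 3 (12). Listing each branch's schedules as (Deploy, Design, Build, Package) by day number:
Sync=day 1: (2,2,3,1) (2,2,3,2) (2,2,3,3) (2,3,3,1) (2,3,3,2) (2,3,3,3) (3,2,2,1) (3,2,2,2) (3,2,2,3) (3,3,2,1) (3,3,2,2) (3,3,2,3) — 12.
Sync=day 2: (1,1,3,1) (1,1,3,2) (1,1,3,3) (1,3,3,1) (1,3,3,2) (1,3,3,3) (3,1,1,1) (3,1,1,2) (3,1,1,3) (3,3,1,1) (3,3,1,2) (3,3,1,3) — 12.
Sync=day 3: (1,1,2,1) (1,1,2,2) (1,1,2,3) (1,2,2,1) (1,2,2,2) (1,2,2,3) (2,1,1,1) (2,1,1,2) (2,1,1,3) (2,2,1,1) (2,2,1,2) (2,2,1,3) — 12.
Summing: 12 + 12 + 12 = 36.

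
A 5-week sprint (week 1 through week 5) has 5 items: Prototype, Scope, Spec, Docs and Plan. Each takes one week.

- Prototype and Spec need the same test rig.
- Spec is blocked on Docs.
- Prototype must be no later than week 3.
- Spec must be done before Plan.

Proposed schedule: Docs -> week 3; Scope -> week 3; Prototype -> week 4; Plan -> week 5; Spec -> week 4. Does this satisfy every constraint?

Prototype and Spec need the same test rig — violated.
Spec must be done before Plan — holds.
Prototype must be no later than week 3 — violated.
Spec is blocked on Docs — holds.

Invalid. Prototype must be no later than week 3.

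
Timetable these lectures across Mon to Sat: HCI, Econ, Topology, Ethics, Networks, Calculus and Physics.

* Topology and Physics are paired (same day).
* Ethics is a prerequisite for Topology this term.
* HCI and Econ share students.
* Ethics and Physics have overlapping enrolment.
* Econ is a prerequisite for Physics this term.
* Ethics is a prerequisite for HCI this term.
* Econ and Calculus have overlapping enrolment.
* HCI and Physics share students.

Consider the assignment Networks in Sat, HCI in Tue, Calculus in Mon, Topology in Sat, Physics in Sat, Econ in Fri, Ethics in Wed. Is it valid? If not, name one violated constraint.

No — it violates: Ethics is a prerequisite for HCI this term

Ethics and Physics have overlapping enrolment — holds.
Econ and Calculus have overlapping enrolment — holds.
Econ is a prerequisite for Physics this term — holds.
HCI and Econ share students — holds.
Topology and Physics are paired (same day) — holds.
Ethics is a prerequisite for HCI this term — violated.
Ethics is a prerequisite for Topology this term — holds.
HCI and Physics share students — holds.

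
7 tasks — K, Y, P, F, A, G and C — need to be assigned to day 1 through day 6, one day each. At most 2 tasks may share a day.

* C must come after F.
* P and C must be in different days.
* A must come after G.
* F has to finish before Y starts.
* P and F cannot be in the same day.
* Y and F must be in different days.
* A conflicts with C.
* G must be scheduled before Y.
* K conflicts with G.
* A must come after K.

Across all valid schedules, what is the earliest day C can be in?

day 2

Precedence pushes C to at least day 2.
C at day 2 is achievable: K in day 3, F in day 1, G in day 1, C in day 2, A in day 4, Y in day 2, P in day 3.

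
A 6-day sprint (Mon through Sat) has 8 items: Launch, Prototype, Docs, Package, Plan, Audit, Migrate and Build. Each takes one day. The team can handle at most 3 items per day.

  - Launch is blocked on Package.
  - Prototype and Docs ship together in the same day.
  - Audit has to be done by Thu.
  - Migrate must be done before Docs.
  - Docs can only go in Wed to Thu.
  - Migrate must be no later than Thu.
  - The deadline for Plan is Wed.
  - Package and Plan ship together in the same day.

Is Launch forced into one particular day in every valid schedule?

Launch can be Tue (e.g. Migrate=Mon, Prototype=Wed, Launch=Tue, Plan=Mon, Docs=Wed, Audit=Tue, Package=Mon, Build=Tue) or Wed (e.g. Plan -> Mon; Docs -> Wed; Launch -> Wed; Prototype -> Wed; Audit -> Tue; Build -> Tue; Migrate -> Mon; Package -> Mon).

No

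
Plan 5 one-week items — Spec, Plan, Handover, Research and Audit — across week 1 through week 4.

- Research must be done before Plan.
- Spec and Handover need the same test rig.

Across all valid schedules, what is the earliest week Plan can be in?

week 2

Precedence pushes Plan to at least week 2.
Plan at week 2 is achievable: Plan=week 2, Handover=week 2, Spec=week 1, Audit=week 1, Research=week 1.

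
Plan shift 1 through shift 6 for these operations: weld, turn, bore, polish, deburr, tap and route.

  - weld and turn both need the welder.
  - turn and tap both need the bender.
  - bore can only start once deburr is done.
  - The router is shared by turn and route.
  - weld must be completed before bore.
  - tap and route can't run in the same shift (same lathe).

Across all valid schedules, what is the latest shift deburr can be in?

shift 5

Downstream work caps deburr at shift 5.
deburr at shift 5 is achievable: bore=shift 6, route=shift 3, turn=shift 2, weld=shift 1, tap=shift 1, deburr=shift 5, polish=shift 1.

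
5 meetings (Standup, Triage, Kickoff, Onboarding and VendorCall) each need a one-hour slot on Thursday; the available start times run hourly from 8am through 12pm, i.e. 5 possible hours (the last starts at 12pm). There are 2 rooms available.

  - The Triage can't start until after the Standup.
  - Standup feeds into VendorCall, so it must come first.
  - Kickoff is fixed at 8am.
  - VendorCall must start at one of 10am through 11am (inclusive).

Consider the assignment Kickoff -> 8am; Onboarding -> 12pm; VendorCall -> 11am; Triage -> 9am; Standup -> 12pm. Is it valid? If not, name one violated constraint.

Kickoff is fixed at 8am — holds.
There are 2 rooms available — holds.
The Triage can't start until after the Standup — violated.
Standup feeds into VendorCall, so it must come first — violated.
VendorCall must start at one of 10am through 11am (inclusive) — holds.

No. The Triage can't start until after the Standup is not satisfied.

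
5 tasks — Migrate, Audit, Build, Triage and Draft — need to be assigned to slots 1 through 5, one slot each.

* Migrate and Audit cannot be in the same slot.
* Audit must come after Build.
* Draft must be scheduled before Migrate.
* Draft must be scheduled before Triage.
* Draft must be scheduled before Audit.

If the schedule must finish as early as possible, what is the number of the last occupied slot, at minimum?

3

The precedence chain requires at least 2 distinct slots.
Could 2 slots be enough, i.e. nothing placed later than 2? No: Migrate must come after Draft (at 1 or later) → {2}; Audit must come after Build (at 1 or later) → {2}; Audit can't share with Migrate (2) → nothing is left.
So 2 slots is not enough.
3 works (last occupied slot: 3): for example Triage in 2, Build in 1, Audit in 2, Draft in 1, Migrate in 3.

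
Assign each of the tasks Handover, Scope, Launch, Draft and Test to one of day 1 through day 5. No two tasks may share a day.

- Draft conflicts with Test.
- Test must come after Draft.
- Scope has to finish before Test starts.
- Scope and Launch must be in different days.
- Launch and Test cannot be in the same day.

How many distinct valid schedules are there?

Splitting on Handover: it can be day 1 (8), day 2 (8), day 3 (8), day 4 (8), day 5 (8). Listing each branch's schedules as (Scope, Launch, Draft, Test) by day number:
Handover=day 1: (2,3,4,5) (2,4,3,5) (2,5,3,4) (3,2,4,5) (3,4,2,5) (3,5,2,4) (4,2,3,5) (4,3,2,5) — 8.
Handover=day 2: (1,3,4,5) (1,4,3,5) (1,5,3,4) (3,1,4,5) (3,4,1,5) (3,5,1,4) (4,1,3,5) (4,3,1,5) — 8.
Handover=day 3: (1,2,4,5) (1,4,2,5) (1,5,2,4) (2,1,4,5) (2,4,1,5) (2,5,1,4) (4,1,2,5) (4,2,1,5) — 8.
Handover=day 4: (1,2,3,5) (1,3,2,5) (1,5,2,3) (2,1,3,5) (2,3,1,5) (2,5,1,3) (3,1,2,5) (3,2,1,5) — 8.
Handover=day 5: (1,2,3,4) (1,3,2,4) (1,4,2,3) (2,1,3,4) (2,3,1,4) (2,4,1,3) (3,1,2,4) (3,2,1,4) — 8.
Summing: 8 + 8 + 8 + 8 + 8 = 40.

40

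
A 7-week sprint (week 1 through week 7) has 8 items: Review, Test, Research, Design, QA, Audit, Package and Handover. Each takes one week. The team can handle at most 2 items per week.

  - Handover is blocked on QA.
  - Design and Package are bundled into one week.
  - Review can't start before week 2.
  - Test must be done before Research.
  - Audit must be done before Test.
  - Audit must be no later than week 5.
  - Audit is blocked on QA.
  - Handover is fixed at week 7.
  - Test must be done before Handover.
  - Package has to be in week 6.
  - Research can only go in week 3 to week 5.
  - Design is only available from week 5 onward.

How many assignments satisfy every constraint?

Splitting on Review: it can be week 2 (5), week 3 (5), week 4 (5), week 5 (5), week 7 (5). Listing each branch's schedules as (Test, Research, Design, QA, Audit, Package, Handover) by week number:
Review=week 2: (3,4,6,1,2,6,7) (3,5,6,1,2,6,7) (4,5,6,1,2,6,7) (4,5,6,1,3,6,7) (4,5,6,2,3,6,7) — 5.
Review=week 3: (3,4,6,1,2,6,7) (3,5,6,1,2,6,7) (4,5,6,1,2,6,7) (4,5,6,1,3,6,7) (4,5,6,2,3,6,7) — 5.
Review=week 4: (3,4,6,1,2,6,7) (3,5,6,1,2,6,7) (4,5,6,1,2,6,7) (4,5,6,1,3,6,7) (4,5,6,2,3,6,7) — 5.
Review=week 5: (3,4,6,1,2,6,7) (3,5,6,1,2,6,7) (4,5,6,1,2,6,7) (4,5,6,1,3,6,7) (4,5,6,2,3,6,7) — 5.
Review=week 7: (3,4,6,1,2,6,7) (3,5,6,1,2,6,7) (4,5,6,1,2,6,7) (4,5,6,1,3,6,7) (4,5,6,2,3,6,7) — 5.
Summing: 5 + 5 + 5 + 5 + 5 = 25.

25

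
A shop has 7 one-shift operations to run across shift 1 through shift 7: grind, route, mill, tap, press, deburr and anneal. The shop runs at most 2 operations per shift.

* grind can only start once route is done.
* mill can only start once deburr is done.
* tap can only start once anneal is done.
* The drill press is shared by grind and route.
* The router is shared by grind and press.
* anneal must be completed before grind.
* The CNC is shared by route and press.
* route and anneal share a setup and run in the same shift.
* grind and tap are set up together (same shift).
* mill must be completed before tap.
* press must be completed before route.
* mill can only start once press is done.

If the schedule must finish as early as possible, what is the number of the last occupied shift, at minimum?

The precedence chain requires at least 3 distinct shifts.
With at most 2 per shift and 7 operations, at least 4 shifts are needed.
4 works (last occupied shift: shift 4): for example anneal in shift 3, deburr in shift 1, tap in shift 4, mill in shift 2, grind in shift 4, route in shift 3, press in shift 1.

4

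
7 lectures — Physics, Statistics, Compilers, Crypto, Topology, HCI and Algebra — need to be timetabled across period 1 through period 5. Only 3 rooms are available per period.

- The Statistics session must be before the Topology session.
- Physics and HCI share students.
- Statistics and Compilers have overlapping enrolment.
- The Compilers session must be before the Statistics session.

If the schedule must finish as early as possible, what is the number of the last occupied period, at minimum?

The precedence chain requires at least 3 distinct periods.
With at most 3 per period and 7 lectures, at least 3 periods are needed.
3 works (last occupied period: period 3): for example Compilers=period 1, Crypto=period 1, Topology=period 3, Physics=period 1, Algebra=period 2, Statistics=period 2, HCI=period 2.

3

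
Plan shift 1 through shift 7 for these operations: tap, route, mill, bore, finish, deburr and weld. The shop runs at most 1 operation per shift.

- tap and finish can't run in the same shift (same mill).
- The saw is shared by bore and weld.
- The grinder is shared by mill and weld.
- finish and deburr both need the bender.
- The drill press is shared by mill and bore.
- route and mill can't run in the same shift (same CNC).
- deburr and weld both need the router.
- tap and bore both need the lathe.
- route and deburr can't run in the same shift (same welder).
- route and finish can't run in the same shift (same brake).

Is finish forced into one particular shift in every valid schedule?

finish can be shift 1 (e.g. deburr=shift 6, weld=shift 7, mill=shift 4, bore=shift 5, route=shift 3, finish=shift 1, tap=shift 2) or shift 2 (e.g. weld -> shift 7, route -> shift 3, deburr -> shift 6, finish -> shift 2, tap -> shift 1, bore -> shift 5, mill -> shift 4).

No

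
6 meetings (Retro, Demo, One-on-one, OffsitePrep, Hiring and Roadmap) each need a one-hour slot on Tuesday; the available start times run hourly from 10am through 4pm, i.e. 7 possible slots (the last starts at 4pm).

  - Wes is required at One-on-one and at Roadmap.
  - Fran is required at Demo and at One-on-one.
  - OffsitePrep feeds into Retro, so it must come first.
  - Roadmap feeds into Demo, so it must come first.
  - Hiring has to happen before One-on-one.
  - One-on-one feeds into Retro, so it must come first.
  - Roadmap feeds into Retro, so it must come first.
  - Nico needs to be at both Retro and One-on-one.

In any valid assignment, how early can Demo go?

Precedence pushes Demo to at least 11am.
Demo at 11am is achievable: Demo -> 11am, Retro -> 1pm, Roadmap -> 10am, Hiring -> 10am, OffsitePrep -> 10am, One-on-one -> 12pm.

11am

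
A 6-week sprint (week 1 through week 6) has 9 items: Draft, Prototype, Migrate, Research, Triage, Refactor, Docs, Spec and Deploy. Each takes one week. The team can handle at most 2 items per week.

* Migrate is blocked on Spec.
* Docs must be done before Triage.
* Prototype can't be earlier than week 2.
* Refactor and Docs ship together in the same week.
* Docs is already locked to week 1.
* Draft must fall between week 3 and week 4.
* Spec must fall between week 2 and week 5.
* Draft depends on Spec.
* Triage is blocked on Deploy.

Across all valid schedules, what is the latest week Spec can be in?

week 3

Spec is available from week 2; Spec's own window allows nothing later than week 5; downstream work caps Spec at week 3.
Spec at week 3 is achievable: Prototype in week 2; Refactor in week 1; Deploy in week 2; Research in week 5; Draft in week 4; Triage in week 3; Migrate in week 4; Spec in week 3; Docs in week 1.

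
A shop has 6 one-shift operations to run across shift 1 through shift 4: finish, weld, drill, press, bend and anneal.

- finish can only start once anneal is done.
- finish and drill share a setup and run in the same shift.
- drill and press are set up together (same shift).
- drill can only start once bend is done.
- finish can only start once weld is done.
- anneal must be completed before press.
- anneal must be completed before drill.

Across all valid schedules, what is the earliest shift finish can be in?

shift 2

Precedence pushes finish to at least shift 2.
finish at shift 2 is achievable: weld -> shift 1; anneal -> shift 1; bend -> shift 1; drill -> shift 2; finish -> shift 2; press -> shift 2.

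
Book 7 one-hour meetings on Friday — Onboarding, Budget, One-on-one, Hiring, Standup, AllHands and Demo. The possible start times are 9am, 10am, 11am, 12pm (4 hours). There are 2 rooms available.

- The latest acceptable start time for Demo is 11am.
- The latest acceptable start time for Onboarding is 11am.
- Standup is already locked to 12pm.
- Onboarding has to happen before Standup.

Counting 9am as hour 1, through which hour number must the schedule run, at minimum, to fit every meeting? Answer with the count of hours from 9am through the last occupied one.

The precedence chain requires at least 2 distinct hours.
With at most 2 per hour and 7 meetings, at least 4 hours are needed.
Standup can't be placed before 12pm — that is hour 4 counting from 9am — so the schedule must run through at least 4 hours.
4 works (last occupied hour: 12pm): for example One-on-one -> 10am, AllHands -> 11am, Budget -> 10am, Demo -> 9am, Onboarding -> 9am, Hiring -> 11am, Standup -> 12pm.

4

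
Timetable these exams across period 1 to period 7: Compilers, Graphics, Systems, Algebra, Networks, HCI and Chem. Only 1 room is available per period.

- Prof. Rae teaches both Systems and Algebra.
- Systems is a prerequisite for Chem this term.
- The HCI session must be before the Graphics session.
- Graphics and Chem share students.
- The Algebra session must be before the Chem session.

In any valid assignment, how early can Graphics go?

Precedence pushes Graphics to at least period 2.
Graphics at period 2 is achievable: HCI in period 1; Algebra in period 4; Compilers in period 6; Graphics in period 2; Systems in period 3; Networks in period 7; Chem in period 5.

period 2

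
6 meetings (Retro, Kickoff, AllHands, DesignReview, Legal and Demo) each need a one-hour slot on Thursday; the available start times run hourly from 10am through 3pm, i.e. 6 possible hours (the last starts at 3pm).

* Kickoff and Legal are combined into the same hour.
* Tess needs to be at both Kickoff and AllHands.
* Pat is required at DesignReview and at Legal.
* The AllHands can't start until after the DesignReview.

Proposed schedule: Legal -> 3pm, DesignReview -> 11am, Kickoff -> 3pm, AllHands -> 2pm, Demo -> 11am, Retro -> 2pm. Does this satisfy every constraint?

Kickoff and Legal are combined into the same hour — holds.
Pat is required at DesignReview and at Legal — holds.
Tess needs to be at both Kickoff and AllHands — holds.
The AllHands can't start until after the DesignReview — holds.

Yes, all constraints hold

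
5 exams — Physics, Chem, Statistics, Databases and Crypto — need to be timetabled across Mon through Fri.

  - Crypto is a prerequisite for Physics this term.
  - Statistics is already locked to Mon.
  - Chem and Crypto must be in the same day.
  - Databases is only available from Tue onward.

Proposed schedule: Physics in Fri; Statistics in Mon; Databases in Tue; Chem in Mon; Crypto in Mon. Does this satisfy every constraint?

Yes, all constraints hold

Databases is only available from Tue onward — holds.
Crypto is a prerequisite for Physics this term — holds.
Chem and Crypto must be in the same day — holds.
Statistics is already locked to Mon — holds.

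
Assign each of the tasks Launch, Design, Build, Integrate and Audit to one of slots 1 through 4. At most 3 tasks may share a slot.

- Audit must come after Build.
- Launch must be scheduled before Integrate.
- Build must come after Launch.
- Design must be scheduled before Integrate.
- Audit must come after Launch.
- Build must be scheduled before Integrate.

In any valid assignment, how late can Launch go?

Downstream work caps Launch at 2.
Launch at 2 is achievable: Build -> 3; Launch -> 2; Integrate -> 4; Audit -> 4; Design -> 1.

2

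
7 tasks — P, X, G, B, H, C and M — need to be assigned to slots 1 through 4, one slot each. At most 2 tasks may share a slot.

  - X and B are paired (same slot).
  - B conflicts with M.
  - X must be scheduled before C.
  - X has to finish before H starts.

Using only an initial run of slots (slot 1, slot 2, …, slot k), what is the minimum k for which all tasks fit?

The precedence chain requires at least 2 distinct slots.
With at most 2 per slot and 7 tasks, at least 4 slots are needed.
4 works (last occupied slot: 4): for example G -> 3, H -> 2, X -> 1, P -> 3, B -> 1, M -> 4, C -> 2.

4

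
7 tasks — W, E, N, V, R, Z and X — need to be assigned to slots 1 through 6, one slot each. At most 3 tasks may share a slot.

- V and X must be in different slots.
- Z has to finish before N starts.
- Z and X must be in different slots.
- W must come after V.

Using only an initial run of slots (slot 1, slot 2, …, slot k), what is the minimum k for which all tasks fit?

The precedence chain requires at least 2 distinct slots.
With at most 3 per slot and 7 tasks, at least 3 slots are needed.
3 works (last occupied slot: 3): for example R in 2; X in 3; V in 1; W in 2; N in 2; Z in 1; E in 1.

3 slots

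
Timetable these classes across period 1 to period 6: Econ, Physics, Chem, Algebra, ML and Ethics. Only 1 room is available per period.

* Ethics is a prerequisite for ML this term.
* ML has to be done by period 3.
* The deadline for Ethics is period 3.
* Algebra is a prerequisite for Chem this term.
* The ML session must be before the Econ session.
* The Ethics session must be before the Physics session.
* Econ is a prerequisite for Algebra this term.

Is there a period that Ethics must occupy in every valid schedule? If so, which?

Ethics's own window allows nothing later than period 3; downstream work caps Ethics at period 2.
So Ethics is pinned to period 1.

period 1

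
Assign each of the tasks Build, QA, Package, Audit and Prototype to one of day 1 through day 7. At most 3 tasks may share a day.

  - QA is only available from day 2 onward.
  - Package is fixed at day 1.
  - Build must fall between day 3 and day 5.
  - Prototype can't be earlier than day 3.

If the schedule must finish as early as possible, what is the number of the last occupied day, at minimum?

With at most 3 per day and 5 tasks, at least 2 days are needed.
Build can't be placed before day 3, so the schedule must run through at least day 3.
3 works (last occupied day: day 3): for example Package=day 1, QA=day 2, Audit=day 1, Prototype=day 3, Build=day 3.

3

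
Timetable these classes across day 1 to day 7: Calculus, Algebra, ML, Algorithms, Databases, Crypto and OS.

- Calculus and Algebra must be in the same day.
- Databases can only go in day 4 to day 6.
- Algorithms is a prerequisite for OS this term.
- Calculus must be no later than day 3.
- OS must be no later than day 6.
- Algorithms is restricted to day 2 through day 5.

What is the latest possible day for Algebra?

Algebra must be in the same day as Calculus, which can't be after day 3, so Algebra is at most day 3.
Algebra at day 3 is achievable: Calculus in day 3, Algorithms in day 2, OS in day 3, Databases in day 4, Crypto in day 1, ML in day 1, Algebra in day 3.

day 3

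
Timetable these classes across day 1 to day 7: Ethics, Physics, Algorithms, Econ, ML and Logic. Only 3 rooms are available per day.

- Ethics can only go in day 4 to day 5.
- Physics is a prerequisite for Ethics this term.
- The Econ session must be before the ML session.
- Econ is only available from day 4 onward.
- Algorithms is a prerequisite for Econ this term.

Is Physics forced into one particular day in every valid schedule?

Physics can be day 1 (e.g. Ethics -> day 4, ML -> day 5, Physics -> day 1, Econ -> day 4, Logic -> day 1, Algorithms -> day 1) or day 2 (e.g. ML=day 5, Algorithms=day 1, Physics=day 2, Econ=day 4, Ethics=day 4, Logic=day 1).

No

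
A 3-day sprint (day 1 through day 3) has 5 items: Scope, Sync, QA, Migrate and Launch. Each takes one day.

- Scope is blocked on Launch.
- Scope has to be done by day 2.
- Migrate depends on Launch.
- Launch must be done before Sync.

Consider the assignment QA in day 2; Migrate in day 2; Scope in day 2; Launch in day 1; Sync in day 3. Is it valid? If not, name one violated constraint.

Yes, all constraints hold

Scope is blocked on Launch — holds.
Scope has to be done by day 2 — holds.
Migrate depends on Launch — holds.
Launch must be done before Sync — holds.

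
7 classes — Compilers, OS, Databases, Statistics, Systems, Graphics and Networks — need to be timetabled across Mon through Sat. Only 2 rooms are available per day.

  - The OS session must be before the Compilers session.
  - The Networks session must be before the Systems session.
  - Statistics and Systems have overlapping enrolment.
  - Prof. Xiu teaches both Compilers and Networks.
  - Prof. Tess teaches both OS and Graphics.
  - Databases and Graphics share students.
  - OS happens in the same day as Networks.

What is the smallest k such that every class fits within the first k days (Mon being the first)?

The precedence chain requires at least 2 distinct days.
With at most 2 per day and 7 classes, at least 4 days are needed.
4 works (last occupied day: Thu): for example Compilers=Tue, Graphics=Thu, OS=Mon, Statistics=Wed, Databases=Wed, Networks=Mon, Systems=Tue.

4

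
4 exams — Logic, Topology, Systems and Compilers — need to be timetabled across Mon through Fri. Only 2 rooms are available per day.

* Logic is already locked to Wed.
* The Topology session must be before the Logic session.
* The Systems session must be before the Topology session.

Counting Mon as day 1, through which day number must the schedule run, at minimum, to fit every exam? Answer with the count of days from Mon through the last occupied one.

3 days

The precedence chain requires at least 3 distinct days.
With at most 2 per day and 4 exams, at least 2 days are needed.
3 works (last occupied day: Wed): for example Systems=Mon, Logic=Wed, Compilers=Mon, Topology=Tue.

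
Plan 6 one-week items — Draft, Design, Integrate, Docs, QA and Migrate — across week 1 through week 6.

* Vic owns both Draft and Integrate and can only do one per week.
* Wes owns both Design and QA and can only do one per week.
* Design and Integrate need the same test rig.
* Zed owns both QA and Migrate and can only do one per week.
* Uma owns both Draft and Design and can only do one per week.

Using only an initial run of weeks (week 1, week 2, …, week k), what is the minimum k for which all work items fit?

Check 2 weeks directly (anything shorter is at least as hard).
Could 2 weeks be enough, i.e. nothing placed later than week 2? No: Draft, Design and Integrate must all be in different weeks (Draft/Design can't share; Draft/Integrate can't share; Design/Integrate can't share), but only 2 weeks are available: 3 work items can't fit in 2 distinct weeks.
So 2 weeks is not enough.
3 works (last occupied week: week 3): for example Integrate in week 3, Migrate in week 2, QA in week 1, Draft in week 1, Docs in week 1, Design in week 2.

3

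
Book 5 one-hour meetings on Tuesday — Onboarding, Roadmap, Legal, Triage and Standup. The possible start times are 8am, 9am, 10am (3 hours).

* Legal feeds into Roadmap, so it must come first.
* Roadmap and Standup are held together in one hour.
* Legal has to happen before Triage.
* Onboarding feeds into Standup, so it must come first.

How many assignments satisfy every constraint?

8

Splitting on Onboarding: it can be 8am (5), 9am (3). Listing each branch's schedules as (Roadmap, Legal, Triage, Standup):
Onboarding=8am: (9am,8am,9am,9am) (9am,8am,10am,9am) (10am,8am,9am,10am) (10am,8am,10am,10am) (10am,9am,10am,10am) — 5.
Onboarding=9am: (10am,8am,9am,10am) (10am,8am,10am,10am) (10am,9am,10am,10am) — 3.
Summing: 5 + 3 = 8.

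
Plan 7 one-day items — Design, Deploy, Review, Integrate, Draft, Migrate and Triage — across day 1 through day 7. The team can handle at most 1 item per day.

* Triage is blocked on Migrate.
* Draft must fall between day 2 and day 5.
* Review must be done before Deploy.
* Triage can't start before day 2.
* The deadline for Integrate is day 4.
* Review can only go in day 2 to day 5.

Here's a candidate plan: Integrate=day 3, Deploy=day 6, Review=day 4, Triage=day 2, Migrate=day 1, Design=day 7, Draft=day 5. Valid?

Yes

The deadline for Integrate is day 4 — holds.
Review must be done before Deploy — holds.
Triage is blocked on Migrate — holds.
Triage can't start before day 2 — holds.
Draft must fall between day 2 and day 5 — holds.
The team can handle at most 1 item per day — holds.
Review can only go in day 2 to day 5 — holds.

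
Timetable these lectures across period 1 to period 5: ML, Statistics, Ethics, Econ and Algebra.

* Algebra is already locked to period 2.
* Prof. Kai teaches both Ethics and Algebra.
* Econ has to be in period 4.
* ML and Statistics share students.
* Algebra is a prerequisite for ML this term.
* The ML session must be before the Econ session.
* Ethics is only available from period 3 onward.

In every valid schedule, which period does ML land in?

period 3

Algebra is fixed at period 2 and must come before ML, so ML is at least period 3.
Econ is fixed at period 4 and must come after ML, so ML is at most period 3.
So ML must be period 3.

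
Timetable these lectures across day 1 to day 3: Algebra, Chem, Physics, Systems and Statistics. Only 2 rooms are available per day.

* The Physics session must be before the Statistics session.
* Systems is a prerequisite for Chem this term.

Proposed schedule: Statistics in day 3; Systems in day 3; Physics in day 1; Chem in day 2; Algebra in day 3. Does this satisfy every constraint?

No — it violates: Only 2 rooms are available per day

Systems is a prerequisite for Chem this term — violated.
The Physics session must be before the Statistics session — holds.
Only 2 rooms are available per day — violated.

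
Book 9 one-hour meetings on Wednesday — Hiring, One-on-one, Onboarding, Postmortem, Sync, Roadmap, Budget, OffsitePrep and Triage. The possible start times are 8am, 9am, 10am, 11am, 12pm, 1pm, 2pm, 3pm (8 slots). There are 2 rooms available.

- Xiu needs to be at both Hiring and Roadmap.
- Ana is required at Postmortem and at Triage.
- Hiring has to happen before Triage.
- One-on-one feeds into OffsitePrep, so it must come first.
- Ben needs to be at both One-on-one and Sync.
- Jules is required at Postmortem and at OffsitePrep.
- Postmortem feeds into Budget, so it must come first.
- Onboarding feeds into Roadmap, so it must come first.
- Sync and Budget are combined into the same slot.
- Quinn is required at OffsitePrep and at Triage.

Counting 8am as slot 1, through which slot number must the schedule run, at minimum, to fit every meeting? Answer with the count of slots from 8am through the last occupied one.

5 slots

The precedence chain requires at least 2 distinct slots.
With at most 2 per slot and 9 meetings, at least 5 slots are needed.
5 works (last occupied slot: 12pm): for example Postmortem=9am, Roadmap=10am, Triage=12pm, Onboarding=9am, One-on-one=8am, Sync=11am, Budget=11am, OffsitePrep=10am, Hiring=8am.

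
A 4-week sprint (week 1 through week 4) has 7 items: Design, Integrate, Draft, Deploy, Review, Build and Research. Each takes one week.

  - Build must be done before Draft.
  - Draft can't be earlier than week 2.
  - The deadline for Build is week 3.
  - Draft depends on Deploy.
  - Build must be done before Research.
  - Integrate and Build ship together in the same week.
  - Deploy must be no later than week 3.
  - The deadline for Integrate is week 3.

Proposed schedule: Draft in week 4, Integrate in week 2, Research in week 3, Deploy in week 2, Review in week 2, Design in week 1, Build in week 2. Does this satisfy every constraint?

Valid

The deadline for Integrate is week 3 — holds.
Deploy must be no later than week 3 — holds.
Build must be done before Research — holds.
The deadline for Build is week 3 — holds.
Draft can't be earlier than week 2 — holds.
Draft depends on Deploy — holds.
Build must be done before Draft — holds.
Integrate and Build ship together in the same week — holds.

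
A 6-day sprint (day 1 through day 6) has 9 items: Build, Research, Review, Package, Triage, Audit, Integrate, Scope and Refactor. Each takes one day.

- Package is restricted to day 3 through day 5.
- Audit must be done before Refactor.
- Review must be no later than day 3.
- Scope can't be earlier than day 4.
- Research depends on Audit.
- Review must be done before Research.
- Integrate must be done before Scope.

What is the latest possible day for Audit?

Downstream work caps Audit at day 5.
Audit at day 5 is achievable: Integrate in day 1, Audit in day 5, Review in day 1, Scope in day 4, Package in day 3, Refactor in day 6, Build in day 1, Triage in day 1, Research in day 6.

day 5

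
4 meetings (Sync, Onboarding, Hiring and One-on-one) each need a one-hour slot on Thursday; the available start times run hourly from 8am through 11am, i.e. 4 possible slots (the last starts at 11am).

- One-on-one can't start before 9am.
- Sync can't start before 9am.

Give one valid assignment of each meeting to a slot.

One-on-one=9am, Hiring=8am, Onboarding=8am, Sync=9am

Checking: Sync=9am in [9am,11am]; One-on-one=9am in [9am,11am].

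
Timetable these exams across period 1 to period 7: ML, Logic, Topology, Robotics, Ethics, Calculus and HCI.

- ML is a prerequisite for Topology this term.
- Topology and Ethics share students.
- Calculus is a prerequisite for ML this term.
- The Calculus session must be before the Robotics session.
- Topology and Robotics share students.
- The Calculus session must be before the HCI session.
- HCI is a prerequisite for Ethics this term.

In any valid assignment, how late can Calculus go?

period 4

Downstream work caps Calculus at period 5.
Calculus at period 4 is achievable: ML in period 5; Topology in period 6; Logic in period 1; HCI in period 5; Ethics in period 7; Robotics in period 5; Calculus in period 4.
Nothing later works — the conflict constraints rule out every period after period 4.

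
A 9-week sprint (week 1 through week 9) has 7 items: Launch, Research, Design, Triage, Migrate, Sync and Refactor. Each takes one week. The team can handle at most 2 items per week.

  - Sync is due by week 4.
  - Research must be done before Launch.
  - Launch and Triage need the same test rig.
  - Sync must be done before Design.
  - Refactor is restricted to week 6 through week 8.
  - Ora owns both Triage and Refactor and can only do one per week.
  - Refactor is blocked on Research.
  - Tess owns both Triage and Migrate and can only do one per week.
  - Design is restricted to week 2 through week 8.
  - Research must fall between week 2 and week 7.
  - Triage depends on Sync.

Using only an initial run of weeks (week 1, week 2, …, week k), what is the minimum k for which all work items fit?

6 weeks

The precedence chain requires at least 2 distinct weeks.
With at most 2 per week and 7 work items, at least 4 weeks are needed.
Refactor can't be placed before week 6, so the schedule must run through at least week 6.
6 works (last occupied week: week 6): for example Sync -> week 1; Triage -> week 4; Refactor -> week 6; Launch -> week 3; Design -> week 2; Migrate -> week 1; Research -> week 2.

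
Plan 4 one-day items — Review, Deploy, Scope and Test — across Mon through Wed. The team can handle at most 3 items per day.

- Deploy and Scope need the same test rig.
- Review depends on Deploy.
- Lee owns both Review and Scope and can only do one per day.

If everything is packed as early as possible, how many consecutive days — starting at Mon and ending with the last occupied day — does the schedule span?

The precedence chain requires at least 2 distinct days.
With at most 3 per day and 4 work items, at least 2 days are needed.
Could 2 days be enough, i.e. nothing placed later than Tue? No: Review must come after Deploy (at Mon or later) → {Tue}; Deploy must come before Review (at Tue or earlier) → {Mon}; Scope can't share with Deploy (Mon) → {Tue}; Scope can't share with Review (Tue) → nothing is left.
So 2 days is not enough.
3 works (last occupied day: Wed): for example Review in Tue, Deploy in Mon, Test in Mon, Scope in Wed.

3 days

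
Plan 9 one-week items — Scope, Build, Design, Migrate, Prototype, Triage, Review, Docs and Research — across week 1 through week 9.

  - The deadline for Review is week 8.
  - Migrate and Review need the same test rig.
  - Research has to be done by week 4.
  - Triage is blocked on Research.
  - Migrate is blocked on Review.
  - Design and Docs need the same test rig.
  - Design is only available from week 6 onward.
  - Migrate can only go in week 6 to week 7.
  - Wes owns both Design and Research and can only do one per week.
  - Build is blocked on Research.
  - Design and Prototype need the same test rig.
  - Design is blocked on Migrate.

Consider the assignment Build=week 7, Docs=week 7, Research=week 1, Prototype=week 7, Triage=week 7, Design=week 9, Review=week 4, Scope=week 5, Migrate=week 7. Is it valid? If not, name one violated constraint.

Wes owns both Design and Research and can only do one per week — holds.
Design and Prototype need the same test rig — holds.
Design is only available from week 6 onward — holds.
Research has to be done by week 4 — holds.
Migrate can only go in week 6 to week 7 — holds.
Design and Docs need the same test rig — holds.
Migrate is blocked on Review — holds.
The deadline for Review is week 8 — holds.
Triage is blocked on Research — holds.
Design is blocked on Migrate — holds.
Build is blocked on Research — holds.
Migrate and Review need the same test rig — holds.

Yes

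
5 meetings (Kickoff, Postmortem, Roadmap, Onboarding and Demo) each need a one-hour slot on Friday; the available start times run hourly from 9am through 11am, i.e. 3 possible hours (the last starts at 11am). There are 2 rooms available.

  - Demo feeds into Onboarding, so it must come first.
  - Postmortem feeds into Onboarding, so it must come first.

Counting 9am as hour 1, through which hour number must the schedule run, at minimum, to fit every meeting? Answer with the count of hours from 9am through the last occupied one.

The precedence chain requires at least 2 distinct hours.
With at most 2 per hour and 5 meetings, at least 3 hours are needed.
3 works (last occupied hour: 11am): for example Demo -> 9am; Onboarding -> 10am; Roadmap -> 11am; Postmortem -> 9am; Kickoff -> 10am.

3 hours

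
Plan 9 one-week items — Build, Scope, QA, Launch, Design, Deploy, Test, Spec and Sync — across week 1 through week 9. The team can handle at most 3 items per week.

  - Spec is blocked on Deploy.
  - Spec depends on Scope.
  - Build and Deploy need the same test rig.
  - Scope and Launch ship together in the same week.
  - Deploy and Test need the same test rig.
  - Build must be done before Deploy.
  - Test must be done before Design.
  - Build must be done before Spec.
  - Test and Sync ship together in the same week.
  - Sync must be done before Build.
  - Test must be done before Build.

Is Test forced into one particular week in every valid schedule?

Test can be week 1 (e.g. QA=week 1, Design=week 3, Build=week 2, Test=week 1, Deploy=week 3, Spec=week 4, Sync=week 1, Launch=week 2, Scope=week 2) or week 2 (e.g. QA=week 1, Test=week 2, Spec=week 5, Deploy=week 4, Build=week 3, Design=week 3, Sync=week 2, Launch=week 1, Scope=week 1).

No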